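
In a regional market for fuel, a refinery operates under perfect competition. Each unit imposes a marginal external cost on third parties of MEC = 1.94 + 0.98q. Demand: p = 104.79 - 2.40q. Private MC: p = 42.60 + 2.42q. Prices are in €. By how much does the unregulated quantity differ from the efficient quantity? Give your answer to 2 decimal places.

Market equilibrium (private): 42.60 + 2.42q = 104.79 - 2.40q → q_m = 12.9025.
Social marginal cost = private MC + MEC = 44.54 + 3.40q.
Set SMC = demand: 44.54 + 3.40q = 104.79 - 2.40q → q* = 10.3879.
Gap = |12.9025 − 10.3879| = 2.5146.

2.51 units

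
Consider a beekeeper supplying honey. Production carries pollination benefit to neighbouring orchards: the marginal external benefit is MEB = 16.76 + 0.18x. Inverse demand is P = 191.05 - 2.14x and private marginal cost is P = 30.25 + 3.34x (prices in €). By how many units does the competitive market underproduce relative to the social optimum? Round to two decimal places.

4.16 units

Market equilibrium (private): 30.25 + 3.34x = 191.05 - 2.14x → x_m = 29.3431.
Social marginal cost = private MC − MEB = 13.49 + 3.16x.
Set SMC = demand: 13.49 + 3.16x = 191.05 - 2.14x → x* = 33.5019.
Gap = |29.3431 − 33.5019| = 4.1588.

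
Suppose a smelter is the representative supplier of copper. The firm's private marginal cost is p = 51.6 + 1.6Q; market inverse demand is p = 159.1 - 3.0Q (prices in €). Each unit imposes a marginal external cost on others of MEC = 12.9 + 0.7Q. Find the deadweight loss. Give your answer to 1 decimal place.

DWL = €80.8

Market equilibrium (private): 51.6 + 1.6Q = 159.1 - 3.0Q → Q_m = 23.3696.
Social marginal cost = private MC + MEC = 64.5 + 2.3Q.
Set SMC = demand: 64.5 + 2.3Q = 159.1 - 3.0Q → Q* = 17.8491.
Between Q* and Q_m the wedge SMC − demand runs linearly from 0 to MEC(Q_m), so the loss is a triangle.
DWL = ½ × 5.5205 × 29.2587 = 80.7613.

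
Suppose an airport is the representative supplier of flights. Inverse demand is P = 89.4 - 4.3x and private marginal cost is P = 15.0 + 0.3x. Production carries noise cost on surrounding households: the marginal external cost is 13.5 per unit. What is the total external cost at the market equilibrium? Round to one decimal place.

Market equilibrium (private): 15.0 + 0.3x = 89.4 - 4.3x → x_m = 16.1739.
Total external cost = MEC × x_m = 13.5 × 16.1739 = 218.3477.

218.3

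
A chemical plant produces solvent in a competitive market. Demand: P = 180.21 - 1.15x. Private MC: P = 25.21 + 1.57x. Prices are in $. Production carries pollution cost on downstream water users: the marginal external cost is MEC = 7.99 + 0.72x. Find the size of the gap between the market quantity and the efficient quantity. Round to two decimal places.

Market equilibrium (private): 25.21 + 1.57x = 180.21 - 1.15x → x_m = 56.9853.
Social marginal cost = private MC + MEC = 33.20 + 2.29x.
Set SMC = demand: 33.20 + 2.29x = 180.21 - 1.15x → x* = 42.7355.
Gap = |56.9853 − 42.7355| = 14.2498.

14.25 units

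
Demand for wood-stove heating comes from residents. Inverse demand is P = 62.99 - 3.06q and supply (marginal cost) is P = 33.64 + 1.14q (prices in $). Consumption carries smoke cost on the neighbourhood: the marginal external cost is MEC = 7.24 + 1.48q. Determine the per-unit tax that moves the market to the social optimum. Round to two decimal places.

Social marginal benefit = demand − MEC = 55.75 - 4.54q.
Set SMB = MC: 55.75 - 4.54q = 33.64 + 1.14q → q* = 3.8926.
The Pigouvian tax equals MEC at q*: 7.24 + 1.48×3.8926 = 13.0010.

tax = $13.00 per unit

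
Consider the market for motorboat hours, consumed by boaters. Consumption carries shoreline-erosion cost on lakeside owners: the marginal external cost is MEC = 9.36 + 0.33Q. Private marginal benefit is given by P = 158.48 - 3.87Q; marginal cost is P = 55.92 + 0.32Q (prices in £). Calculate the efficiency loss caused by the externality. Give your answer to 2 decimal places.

DWL = £33.64

Market equilibrium (private): 55.92 + 0.32Q = 158.48 - 3.87Q → Q_m = 24.4773.
Social marginal benefit = demand − MEC = 149.12 - 4.20Q.
Set SMB = MC: 149.12 - 4.20Q = 55.92 + 0.32Q → Q* = 20.6195.
The welfare-loss triangle has base |Q_m − Q*| and height MEC(Q_m) (the vertical gap between SMB and MC is zero at Q* and MEC at Q_m).
DWL = ½ × 3.8578 × 17.4375 = 33.6352.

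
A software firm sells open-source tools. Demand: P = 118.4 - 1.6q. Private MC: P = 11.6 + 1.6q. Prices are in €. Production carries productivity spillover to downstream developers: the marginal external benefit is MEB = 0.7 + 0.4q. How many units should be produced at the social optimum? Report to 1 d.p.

q* = 38.4

Social marginal cost = private MC − MEB = 10.9 + 1.2q.
Set SMC = demand: 10.9 + 1.2q = 118.4 - 1.6q → q* = 38.3929.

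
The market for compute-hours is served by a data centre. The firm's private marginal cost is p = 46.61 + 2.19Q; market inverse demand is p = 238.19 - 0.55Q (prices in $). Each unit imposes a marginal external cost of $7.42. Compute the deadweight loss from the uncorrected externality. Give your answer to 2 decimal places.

Market equilibrium (private): 46.61 + 2.19Q = 238.19 - 0.55Q → Q_m = 69.9197.
Social marginal cost = private MC + MEC = 54.03 + 2.19Q.
Set SMC = demand: 54.03 + 2.19Q = 238.19 - 0.55Q → Q* = 67.2117.
The loss is the area between SMC and demand from Q* to Q_m; with linear curves that's a triangle of height MEC(Q_m).
DWL = ½ × 2.7080 × 7.4200 = 10.0467.

DWL = $10.05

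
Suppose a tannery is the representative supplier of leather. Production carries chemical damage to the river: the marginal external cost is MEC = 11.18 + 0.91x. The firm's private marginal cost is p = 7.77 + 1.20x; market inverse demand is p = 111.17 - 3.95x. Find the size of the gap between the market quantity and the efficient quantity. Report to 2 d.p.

Market equilibrium (private): 7.77 + 1.20x = 111.17 - 3.95x → x_m = 20.0777.
Social marginal cost = private MC + MEC = 18.95 + 2.11x.
Set SMC = demand: 18.95 + 2.11x = 111.17 - 3.95x → x* = 15.2178.
Gap = |20.0777 − 15.2178| = 4.8599.

4.86 units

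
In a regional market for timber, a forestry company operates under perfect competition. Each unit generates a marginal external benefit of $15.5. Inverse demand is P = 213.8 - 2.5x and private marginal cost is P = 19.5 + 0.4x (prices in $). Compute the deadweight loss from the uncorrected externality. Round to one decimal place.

Market equilibrium (private): 19.5 + 0.4x = 213.8 - 2.5x → x_m = 67.0000.
Social marginal cost = private MC − MEB = 4.0 + 0.4x.
Set SMC = demand: 4.0 + 0.4x = 213.8 - 2.5x → x* = 72.3448.
Between x* and x_m the wedge demand − SMC runs linearly from 0 to MEB(x_m), so the loss is a triangle.
DWL = ½ × 5.3448 × 15.5000 = 41.4222.

DWL = $41.4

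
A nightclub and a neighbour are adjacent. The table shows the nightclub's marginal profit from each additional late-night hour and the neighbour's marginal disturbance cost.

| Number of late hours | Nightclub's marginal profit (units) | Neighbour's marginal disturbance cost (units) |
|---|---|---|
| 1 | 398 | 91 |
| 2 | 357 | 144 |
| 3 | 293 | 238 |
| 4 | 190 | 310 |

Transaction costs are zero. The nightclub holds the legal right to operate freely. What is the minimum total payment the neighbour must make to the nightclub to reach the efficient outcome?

190

Left alone the nightclub would choose level 4 (marginal profit stays positive).
Efficient level: k* = 3 (marginal profit ≥ marginal disturbance cost through 3).
The neighbour must at least cover the nightclub's forgone profit from cutting 4→3: 190 = 190.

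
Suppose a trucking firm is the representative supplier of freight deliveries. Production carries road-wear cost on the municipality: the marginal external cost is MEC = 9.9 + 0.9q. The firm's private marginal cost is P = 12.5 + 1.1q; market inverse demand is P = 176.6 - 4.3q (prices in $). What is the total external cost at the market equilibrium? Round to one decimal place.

Market equilibrium (private): 12.5 + 1.1q = 176.6 - 4.3q → q_m = 30.3889.
Total external cost = ∫₀^{q_m} (9.9 + 0.9q) dq = 9.9×30.3889 + ½×0.9×30.3889² = 716.4185.

$716.4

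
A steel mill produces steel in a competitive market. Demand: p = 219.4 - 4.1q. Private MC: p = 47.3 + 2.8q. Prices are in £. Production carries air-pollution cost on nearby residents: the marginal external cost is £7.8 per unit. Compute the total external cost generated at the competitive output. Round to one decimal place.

Market equilibrium (private): 47.3 + 2.8q = 219.4 - 4.1q → q_m = 24.9420.
Total external cost = MEC × q_m = 7.8 × 24.9420 = 194.5476.

£194.5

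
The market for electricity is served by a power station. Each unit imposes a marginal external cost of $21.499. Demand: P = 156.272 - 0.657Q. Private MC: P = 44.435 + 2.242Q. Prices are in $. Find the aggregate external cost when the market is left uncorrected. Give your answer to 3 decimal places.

Market equilibrium (private): 44.435 + 2.242Q = 156.272 - 0.657Q → Q_m = 38.5778.
Total external cost = MEC × Q_m = 21.499 × 38.5778 = 829.3841.

$829.384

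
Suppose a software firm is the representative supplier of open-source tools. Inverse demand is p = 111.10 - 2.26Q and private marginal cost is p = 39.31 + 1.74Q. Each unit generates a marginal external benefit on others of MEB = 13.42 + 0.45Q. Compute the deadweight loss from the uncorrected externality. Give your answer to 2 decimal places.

Market equilibrium (private): 39.31 + 1.74Q = 111.10 - 2.26Q → Q_m = 17.9475.
Social marginal cost = private MC − MEB = 25.89 + 1.29Q.
Set SMC = demand: 25.89 + 1.29Q = 111.10 - 2.26Q → Q* = 24.0028.
Height of the DWL triangle at Q_m is demand(Q_m) − SMC(Q_m) = MEB(Q_m) = 21.4964.
DWL = ½ × 6.0553 × 21.4964 = 65.0836.

DWL = 65.08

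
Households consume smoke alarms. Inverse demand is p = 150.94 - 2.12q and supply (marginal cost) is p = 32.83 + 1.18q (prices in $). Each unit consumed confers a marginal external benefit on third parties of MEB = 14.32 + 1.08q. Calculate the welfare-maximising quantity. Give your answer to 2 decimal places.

Social marginal benefit = demand + MEB = 165.26 - 1.04q.
Set SMB = MC: 165.26 - 1.04q = 32.83 + 1.18q → q* = 59.6532.

q* = 59.65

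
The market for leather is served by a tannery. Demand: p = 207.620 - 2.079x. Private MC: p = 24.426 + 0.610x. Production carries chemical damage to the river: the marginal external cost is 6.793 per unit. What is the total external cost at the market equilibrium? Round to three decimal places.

Market equilibrium (private): 24.426 + 0.610x = 207.620 - 2.079x → x_m = 68.1272.
Total external cost = MEC × x_m = 6.793 × 68.1272 = 462.7881.

462.788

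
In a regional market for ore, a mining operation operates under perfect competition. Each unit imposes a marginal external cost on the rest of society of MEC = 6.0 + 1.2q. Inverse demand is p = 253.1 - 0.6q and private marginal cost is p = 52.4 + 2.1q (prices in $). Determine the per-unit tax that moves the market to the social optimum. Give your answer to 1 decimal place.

tax = $65.9 per unit

Social marginal cost = private MC + MEC = 58.4 + 3.3q.
Set SMC = demand: 58.4 + 3.3q = 253.1 - 0.6q → q* = 49.9231.
The Pigouvian tax equals MEC at q*: 6.0 + 1.2×49.9231 = 65.9077.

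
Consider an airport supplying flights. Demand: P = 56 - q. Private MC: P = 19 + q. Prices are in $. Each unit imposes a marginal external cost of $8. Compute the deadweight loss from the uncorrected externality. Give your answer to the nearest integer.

DWL = $16

Market equilibrium (private): 19 + q = 56 - q → q_m = 18.5000.
Social marginal cost = private MC + MEC = 27 + q.
Set SMC = demand: 27 + q = 56 - q → q* = 14.5000.
Between q* and q_m the wedge SMC − demand runs linearly from 0 to MEC(q_m), so the loss is a triangle.
DWL = ½ × 4.0000 × 8.0000 = 16.0000.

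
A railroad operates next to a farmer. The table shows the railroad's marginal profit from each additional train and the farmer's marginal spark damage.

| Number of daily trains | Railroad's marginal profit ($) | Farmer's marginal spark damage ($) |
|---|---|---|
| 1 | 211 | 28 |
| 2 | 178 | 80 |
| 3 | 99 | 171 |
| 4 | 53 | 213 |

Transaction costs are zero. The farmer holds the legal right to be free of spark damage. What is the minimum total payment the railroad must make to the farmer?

Efficient level: marginal profit ≥ marginal spark damage through level 2, so k* = 2.
With the farmer holding the right, the railroad must at least compensate total damage at k*: 28 + 80 = 108.

$108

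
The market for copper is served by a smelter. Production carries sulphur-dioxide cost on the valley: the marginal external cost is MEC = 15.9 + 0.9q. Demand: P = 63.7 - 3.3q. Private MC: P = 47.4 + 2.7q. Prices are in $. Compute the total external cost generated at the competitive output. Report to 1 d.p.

$46.5

Market equilibrium (private): 47.4 + 2.7q = 63.7 - 3.3q → q_m = 2.7167.
Total external cost = ∫₀^{q_m} (15.9 + 0.9q) dq = 15.9×2.7167 + ½×0.9×2.7167² = 46.5167.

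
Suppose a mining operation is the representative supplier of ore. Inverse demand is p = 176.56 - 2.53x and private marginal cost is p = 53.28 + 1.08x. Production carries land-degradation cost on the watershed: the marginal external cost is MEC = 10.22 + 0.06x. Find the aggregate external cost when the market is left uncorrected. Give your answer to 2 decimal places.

Market equilibrium (private): 53.28 + 1.08x = 176.56 - 2.53x → x_m = 34.1496.
Total external cost = ∫₀^{x_m} (10.22 + 0.06x) dx = 10.22×34.1496 + ½×0.06×34.1496² = 383.9948.

383.99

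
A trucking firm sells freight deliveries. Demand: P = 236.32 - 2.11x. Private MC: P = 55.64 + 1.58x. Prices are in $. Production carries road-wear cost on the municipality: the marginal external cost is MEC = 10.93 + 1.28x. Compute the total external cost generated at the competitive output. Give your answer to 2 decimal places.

$2069.62

Market equilibrium (private): 55.64 + 1.58x = 236.32 - 2.11x → x_m = 48.9648.
Total external cost = ∫₀^{x_m} (10.93 + 1.28x) dx = 10.93×48.9648 + ½×1.28×48.9648² = 2069.6183.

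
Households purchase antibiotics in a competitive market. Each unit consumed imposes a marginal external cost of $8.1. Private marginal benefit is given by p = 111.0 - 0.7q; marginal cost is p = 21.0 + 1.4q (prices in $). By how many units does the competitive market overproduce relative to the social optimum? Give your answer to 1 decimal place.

3.9 units

Market equilibrium (private): 21.0 + 1.4q = 111.0 - 0.7q → q_m = 42.8571.
Social marginal benefit = demand − MEC = 102.9 - 0.7q.
Set SMB = MC: 102.9 - 0.7q = 21.0 + 1.4q → q* = 39.0000.
Gap = |42.8571 − 39.0000| = 3.8571.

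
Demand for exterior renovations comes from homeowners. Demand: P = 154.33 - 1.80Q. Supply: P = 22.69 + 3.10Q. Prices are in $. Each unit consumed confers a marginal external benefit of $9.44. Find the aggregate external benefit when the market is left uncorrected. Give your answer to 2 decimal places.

Market equilibrium (private): 22.69 + 3.10Q = 154.33 - 1.80Q → Q_m = 26.8653.
Total external benefit = MEB × Q_m = 9.44 × 26.8653 = 253.6084.

$253.61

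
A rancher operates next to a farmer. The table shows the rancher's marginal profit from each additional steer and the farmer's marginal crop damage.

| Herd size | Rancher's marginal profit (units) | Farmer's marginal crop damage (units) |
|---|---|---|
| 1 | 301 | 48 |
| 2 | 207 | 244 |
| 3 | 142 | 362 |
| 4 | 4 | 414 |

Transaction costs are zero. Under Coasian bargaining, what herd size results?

Bargaining reaches the level where marginal profit last exceeds marginal crop damage.
That holds through level 1 (301 ≥ 48) but not at 2 (207 < 244).

1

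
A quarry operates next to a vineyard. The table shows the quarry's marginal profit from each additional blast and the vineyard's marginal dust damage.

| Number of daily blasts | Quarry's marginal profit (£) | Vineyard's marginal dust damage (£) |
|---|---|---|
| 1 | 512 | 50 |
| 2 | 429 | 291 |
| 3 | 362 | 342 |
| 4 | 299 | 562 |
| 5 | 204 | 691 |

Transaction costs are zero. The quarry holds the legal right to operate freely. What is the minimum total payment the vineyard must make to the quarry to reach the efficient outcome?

£503

Left alone the quarry would choose level 5 (marginal profit stays positive).
Efficient level: k* = 3 (marginal profit ≥ marginal dust damage through 3).
The vineyard must at least cover the quarry's forgone profit from cutting 5→3: 299 + 204 = 503.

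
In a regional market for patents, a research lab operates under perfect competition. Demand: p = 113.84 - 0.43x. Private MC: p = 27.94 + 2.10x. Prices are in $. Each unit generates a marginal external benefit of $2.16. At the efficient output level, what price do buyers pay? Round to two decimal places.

Social marginal cost = private MC − MEB = 25.78 + 2.10x.
Set SMC = demand: 25.78 + 2.10x = 113.84 - 0.43x → x* = 34.8063.
Consumer price on the demand curve at x*: 113.84 − 0.43×34.8063 = 98.8733.

P = $98.87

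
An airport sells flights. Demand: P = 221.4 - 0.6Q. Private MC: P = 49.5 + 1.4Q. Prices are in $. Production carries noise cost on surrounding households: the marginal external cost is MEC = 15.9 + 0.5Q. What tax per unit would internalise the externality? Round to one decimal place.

Social marginal cost = private MC + MEC = 65.4 + 1.9Q.
Set SMC = demand: 65.4 + 1.9Q = 221.4 - 0.6Q → Q* = 62.4000.
The Pigouvian tax equals MEC at Q*: 15.9 + 0.5×62.4000 = 47.1000.

tax = $47.1 per unit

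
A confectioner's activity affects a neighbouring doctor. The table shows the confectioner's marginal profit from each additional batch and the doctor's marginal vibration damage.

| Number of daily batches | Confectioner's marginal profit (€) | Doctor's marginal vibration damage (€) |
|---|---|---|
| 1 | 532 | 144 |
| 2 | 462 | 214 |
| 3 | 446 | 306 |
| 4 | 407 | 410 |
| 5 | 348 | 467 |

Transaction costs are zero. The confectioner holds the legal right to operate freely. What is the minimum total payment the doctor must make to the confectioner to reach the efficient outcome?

€755

Left alone the confectioner would choose level 5 (marginal profit stays positive).
Efficient level: k* = 3 (marginal profit ≥ marginal vibration damage through 3).
The doctor must at least cover the confectioner's forgone profit from cutting 5→3: 407 + 348 = 755.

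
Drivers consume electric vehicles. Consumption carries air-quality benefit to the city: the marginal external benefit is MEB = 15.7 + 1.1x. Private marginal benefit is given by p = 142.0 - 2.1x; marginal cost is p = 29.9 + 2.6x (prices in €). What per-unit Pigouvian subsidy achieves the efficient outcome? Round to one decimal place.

Social marginal benefit = demand + MEB = 157.7 - x.
Set SMB = MC: 157.7 - x = 29.9 + 2.6x → x* = 35.5000.
The Pigouvian subsidy equals MEB at x*: 15.7 + 1.1×35.5000 = 54.7500.

subsidy = €54.8 per unit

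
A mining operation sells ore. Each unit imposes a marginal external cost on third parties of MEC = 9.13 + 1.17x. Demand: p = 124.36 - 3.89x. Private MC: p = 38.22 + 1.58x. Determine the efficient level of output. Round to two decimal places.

x* = 11.60

Social marginal cost = private MC + MEC = 47.35 + 2.75x.
Set SMC = demand: 47.35 + 2.75x = 124.36 - 3.89x → x* = 11.5979.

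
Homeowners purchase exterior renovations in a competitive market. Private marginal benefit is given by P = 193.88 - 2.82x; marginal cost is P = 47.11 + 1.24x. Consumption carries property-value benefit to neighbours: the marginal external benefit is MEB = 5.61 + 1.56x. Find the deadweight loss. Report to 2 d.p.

DWL = 768.91

Market equilibrium (private): 47.11 + 1.24x = 193.88 - 2.82x → x_m = 36.1502.
Social marginal benefit = demand + MEB = 199.49 - 1.26x.
Set SMB = MC: 199.49 - 1.26x = 47.11 + 1.24x → x* = 60.9520.
The welfare-loss triangle has base |x_m − x*| and height MEB(x_m) (the vertical gap between SMB and MC is zero at x* and MEB at x_m).
DWL = ½ × 24.8018 × 62.0044 = 768.9104.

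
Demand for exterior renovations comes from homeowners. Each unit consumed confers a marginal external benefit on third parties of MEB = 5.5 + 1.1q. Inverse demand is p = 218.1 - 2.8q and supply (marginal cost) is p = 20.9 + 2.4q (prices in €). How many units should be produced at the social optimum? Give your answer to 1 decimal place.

Social marginal benefit = demand + MEB = 223.6 - 1.7q.
Set SMB = MC: 223.6 - 1.7q = 20.9 + 2.4q → q* = 49.4390.

q* = 49.4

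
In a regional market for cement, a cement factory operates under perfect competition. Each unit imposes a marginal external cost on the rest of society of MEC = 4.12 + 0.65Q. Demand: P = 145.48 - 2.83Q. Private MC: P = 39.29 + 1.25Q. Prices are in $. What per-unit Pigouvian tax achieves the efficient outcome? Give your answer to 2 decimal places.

Social marginal cost = private MC + MEC = 43.41 + 1.90Q.
Set SMC = demand: 43.41 + 1.90Q = 145.48 - 2.83Q → Q* = 21.5793.
The Pigouvian tax equals MEC at Q*: 4.12 + 0.65×21.5793 = 18.1465.

tax = $18.15 per unit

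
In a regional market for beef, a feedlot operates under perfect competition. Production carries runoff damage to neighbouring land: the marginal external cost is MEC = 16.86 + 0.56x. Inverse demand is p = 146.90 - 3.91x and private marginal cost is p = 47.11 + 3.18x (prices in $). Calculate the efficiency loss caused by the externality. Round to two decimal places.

Market equilibrium (private): 47.11 + 3.18x = 146.90 - 3.91x → x_m = 14.0748.
Social marginal cost = private MC + MEC = 63.97 + 3.74x.
Set SMC = demand: 63.97 + 3.74x = 146.90 - 3.91x → x* = 10.8405.
The welfare-loss triangle has base |x_m − x*| and height MEC(x_m) (the vertical gap between SMC and demand is zero at x* and MEC at x_m).
DWL = ½ × 3.2343 × 24.7419 = 40.0114.

DWL = $40.01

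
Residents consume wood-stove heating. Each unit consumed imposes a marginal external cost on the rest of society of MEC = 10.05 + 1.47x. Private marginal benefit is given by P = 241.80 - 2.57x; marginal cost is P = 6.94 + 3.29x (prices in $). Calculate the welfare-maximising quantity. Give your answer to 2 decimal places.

x* = 30.67

Social marginal benefit = demand − MEC = 231.75 - 4.04x.
Set SMB = MC: 231.75 - 4.04x = 6.94 + 3.29x → x* = 30.6698.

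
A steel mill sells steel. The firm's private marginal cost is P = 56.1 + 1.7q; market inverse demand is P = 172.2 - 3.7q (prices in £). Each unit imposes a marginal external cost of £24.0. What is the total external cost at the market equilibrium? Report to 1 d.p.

£516.0

Market equilibrium (private): 56.1 + 1.7q = 172.2 - 3.7q → q_m = 21.5000.
Total external cost = MEC × q_m = 24.0 × 21.5000 = 516.0000.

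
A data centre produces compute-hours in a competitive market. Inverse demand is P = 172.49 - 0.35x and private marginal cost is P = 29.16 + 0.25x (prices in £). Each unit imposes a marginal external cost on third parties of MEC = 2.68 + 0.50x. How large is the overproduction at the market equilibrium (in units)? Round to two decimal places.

Market equilibrium (private): 29.16 + 0.25x = 172.49 - 0.35x → x_m = 238.8833.
Social marginal cost = private MC + MEC = 31.84 + 0.75x.
Set SMC = demand: 31.84 + 0.75x = 172.49 - 0.35x → x* = 127.8636.
Gap = |238.8833 − 127.8636| = 111.0197.

111.02 units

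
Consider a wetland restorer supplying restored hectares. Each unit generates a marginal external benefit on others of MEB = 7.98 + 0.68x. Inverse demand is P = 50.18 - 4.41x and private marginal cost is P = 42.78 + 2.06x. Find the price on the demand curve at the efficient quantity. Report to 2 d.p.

P = 38.47

Social marginal cost = private MC − MEB = 34.80 + 1.38x.
Set SMC = demand: 34.80 + 1.38x = 50.18 - 4.41x → x* = 2.6563.
Consumer price on the demand curve at x*: 50.18 − 4.41×2.6563 = 38.4657.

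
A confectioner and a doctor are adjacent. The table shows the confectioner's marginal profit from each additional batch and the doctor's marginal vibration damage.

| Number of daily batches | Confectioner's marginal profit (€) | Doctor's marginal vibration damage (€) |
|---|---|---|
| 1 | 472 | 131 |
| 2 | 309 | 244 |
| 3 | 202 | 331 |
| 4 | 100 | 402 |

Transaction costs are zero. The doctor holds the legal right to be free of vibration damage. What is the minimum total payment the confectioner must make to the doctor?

€375

Efficient level: marginal profit ≥ marginal vibration damage through level 2, so k* = 2.
With the doctor holding the right, the confectioner must at least compensate total damage at k*: 131 + 244 = 375.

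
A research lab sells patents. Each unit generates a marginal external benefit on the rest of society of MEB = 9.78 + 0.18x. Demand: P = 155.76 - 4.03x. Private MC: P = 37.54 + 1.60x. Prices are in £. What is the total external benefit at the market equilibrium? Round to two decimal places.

Market equilibrium (private): 37.54 + 1.60x = 155.76 - 4.03x → x_m = 20.9982.
Total external benefit = ∫₀^{x_m} (9.78 + 0.18x) dx = 9.78×20.9982 + ½×0.18×20.9982² = 245.0456.

£245.05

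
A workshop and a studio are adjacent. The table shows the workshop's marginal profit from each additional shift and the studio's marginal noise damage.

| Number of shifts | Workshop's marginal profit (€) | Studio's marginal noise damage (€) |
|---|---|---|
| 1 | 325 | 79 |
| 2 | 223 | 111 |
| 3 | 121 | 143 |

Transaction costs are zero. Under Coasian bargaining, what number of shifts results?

Bargaining reaches the level where marginal profit last exceeds marginal noise damage.
That holds through level 2 (223 ≥ 111) but not at 3 (121 < 143).

2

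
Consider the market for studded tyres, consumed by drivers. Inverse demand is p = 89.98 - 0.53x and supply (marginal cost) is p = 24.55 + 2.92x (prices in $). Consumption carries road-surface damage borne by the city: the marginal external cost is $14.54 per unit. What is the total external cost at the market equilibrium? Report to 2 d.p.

Market equilibrium (private): 24.55 + 2.92x = 89.98 - 0.53x → x_m = 18.9652.
Total external cost = MEC × x_m = 14.54 × 18.9652 = 275.7540.

$275.75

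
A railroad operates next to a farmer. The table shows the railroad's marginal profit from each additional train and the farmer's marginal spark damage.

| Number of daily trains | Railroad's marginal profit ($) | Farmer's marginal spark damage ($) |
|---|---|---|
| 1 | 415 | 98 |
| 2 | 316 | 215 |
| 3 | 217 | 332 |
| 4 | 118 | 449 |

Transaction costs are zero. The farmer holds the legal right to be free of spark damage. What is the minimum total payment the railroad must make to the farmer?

$313

Efficient level: marginal profit ≥ marginal spark damage through level 2, so k* = 2.
With the farmer holding the right, the railroad must at least compensate total damage at k*: 98 + 215 = 313.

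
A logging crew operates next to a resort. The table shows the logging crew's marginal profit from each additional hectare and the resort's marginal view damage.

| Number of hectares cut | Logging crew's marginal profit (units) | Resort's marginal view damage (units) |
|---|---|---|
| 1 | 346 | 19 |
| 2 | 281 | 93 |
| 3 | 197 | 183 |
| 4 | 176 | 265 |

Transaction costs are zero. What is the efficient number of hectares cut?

3

Bargaining reaches the level where marginal profit last exceeds marginal view damage.
That holds through level 3 (197 ≥ 183) but not at 4 (176 < 265).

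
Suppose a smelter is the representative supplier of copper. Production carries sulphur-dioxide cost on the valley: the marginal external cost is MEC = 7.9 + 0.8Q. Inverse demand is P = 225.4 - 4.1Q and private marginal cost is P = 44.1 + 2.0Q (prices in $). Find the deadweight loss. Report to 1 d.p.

Market equilibrium (private): 44.1 + 2.0Q = 225.4 - 4.1Q → Q_m = 29.7213.
Social marginal cost = private MC + MEC = 52.0 + 2.8Q.
Set SMC = demand: 52.0 + 2.8Q = 225.4 - 4.1Q → Q* = 25.1304.
The loss is the area between SMC and demand from Q* to Q_m; with linear curves that's a triangle of height MEC(Q_m).
DWL = ½ × 4.5909 × 31.6770 = 72.7130.

DWL = $72.7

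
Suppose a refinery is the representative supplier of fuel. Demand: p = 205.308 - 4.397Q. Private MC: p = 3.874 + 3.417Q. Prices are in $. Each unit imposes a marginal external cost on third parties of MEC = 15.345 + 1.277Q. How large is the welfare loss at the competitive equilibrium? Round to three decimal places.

Market equilibrium (private): 3.874 + 3.417Q = 205.308 - 4.397Q → Q_m = 25.7786.
Social marginal cost = private MC + MEC = 19.219 + 4.694Q.
Set SMC = demand: 19.219 + 4.694Q = 205.308 - 4.397Q → Q* = 20.4696.
The welfare-loss triangle has base |Q_m − Q*| and height MEC(Q_m) (the vertical gap between SMC and demand is zero at Q* and MEC at Q_m).
DWL = ½ × 5.3090 × 48.2643 = 128.1176.

DWL = $128.118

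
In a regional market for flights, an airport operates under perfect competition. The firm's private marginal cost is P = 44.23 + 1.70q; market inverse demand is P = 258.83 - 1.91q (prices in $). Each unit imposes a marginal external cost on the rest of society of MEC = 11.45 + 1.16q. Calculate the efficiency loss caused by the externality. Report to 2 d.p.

DWL = $677.71

Market equilibrium (private): 44.23 + 1.70q = 258.83 - 1.91q → q_m = 59.4460.
Social marginal cost = private MC + MEC = 55.68 + 2.86q.
Set SMC = demand: 55.68 + 2.86q = 258.83 - 1.91q → q* = 42.5891.
Between q* and q_m the wedge SMC − demand runs linearly from 0 to MEC(q_m), so the loss is a triangle.
DWL = ½ × 16.8569 × 80.4073 = 677.7089.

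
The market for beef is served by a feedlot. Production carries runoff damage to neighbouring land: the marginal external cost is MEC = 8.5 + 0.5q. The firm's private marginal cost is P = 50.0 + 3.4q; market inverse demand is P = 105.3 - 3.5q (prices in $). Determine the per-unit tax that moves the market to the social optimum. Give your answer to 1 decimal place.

Social marginal cost = private MC + MEC = 58.5 + 3.9q.
Set SMC = demand: 58.5 + 3.9q = 105.3 - 3.5q → q* = 6.3243.
The Pigouvian tax equals MEC at q*: 8.5 + 0.5×6.3243 = 11.6622.

tax = $11.7 per unit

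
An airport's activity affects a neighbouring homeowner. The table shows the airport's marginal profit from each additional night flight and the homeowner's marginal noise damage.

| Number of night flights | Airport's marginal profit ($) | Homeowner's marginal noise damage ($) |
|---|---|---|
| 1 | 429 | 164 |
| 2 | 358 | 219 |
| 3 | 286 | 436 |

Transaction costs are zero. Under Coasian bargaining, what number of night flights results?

2

Bargaining reaches the level where marginal profit last exceeds marginal noise damage.
That holds through level 2 (358 ≥ 219) but not at 3 (286 < 436).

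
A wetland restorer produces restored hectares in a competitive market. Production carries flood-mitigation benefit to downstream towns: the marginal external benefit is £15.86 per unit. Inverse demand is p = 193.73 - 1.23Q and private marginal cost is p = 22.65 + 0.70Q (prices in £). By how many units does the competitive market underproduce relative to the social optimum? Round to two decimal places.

Market equilibrium (private): 22.65 + 0.70Q = 193.73 - 1.23Q → Q_m = 88.6425.
Social marginal cost = private MC − MEB = 6.79 + 0.70Q.
Set SMC = demand: 6.79 + 0.70Q = 193.73 - 1.23Q → Q* = 96.8601.
Gap = |88.6425 − 96.8601| = 8.2176.

8.22 units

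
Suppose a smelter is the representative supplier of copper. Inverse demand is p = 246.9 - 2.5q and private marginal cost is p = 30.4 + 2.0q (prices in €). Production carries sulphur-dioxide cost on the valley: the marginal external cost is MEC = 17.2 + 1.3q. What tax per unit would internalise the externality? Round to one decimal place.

Social marginal cost = private MC + MEC = 47.6 + 3.3q.
Set SMC = demand: 47.6 + 3.3q = 246.9 - 2.5q → q* = 34.3621.
The Pigouvian tax equals MEC at q*: 17.2 + 1.3×34.3621 = 61.8707.

tax = €61.9 per unit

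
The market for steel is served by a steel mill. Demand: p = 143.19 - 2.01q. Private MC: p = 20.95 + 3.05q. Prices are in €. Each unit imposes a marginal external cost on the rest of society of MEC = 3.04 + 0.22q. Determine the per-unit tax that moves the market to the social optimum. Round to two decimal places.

tax = €8.01 per unit

Social marginal cost = private MC + MEC = 23.99 + 3.27q.
Set SMC = demand: 23.99 + 3.27q = 143.19 - 2.01q → q* = 22.5758.
The Pigouvian tax equals MEC at q*: 3.04 + 0.22×22.5758 = 8.0067.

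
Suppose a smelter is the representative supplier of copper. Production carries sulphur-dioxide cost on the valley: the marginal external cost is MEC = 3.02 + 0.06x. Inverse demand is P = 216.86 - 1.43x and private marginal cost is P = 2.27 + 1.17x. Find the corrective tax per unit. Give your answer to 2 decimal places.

Social marginal cost = private MC + MEC = 5.29 + 1.23x.
Set SMC = demand: 5.29 + 1.23x = 216.86 - 1.43x → x* = 79.5376.
The Pigouvian tax equals MEC at x*: 3.02 + 0.06×79.5376 = 7.7923.

tax = 7.79 per unit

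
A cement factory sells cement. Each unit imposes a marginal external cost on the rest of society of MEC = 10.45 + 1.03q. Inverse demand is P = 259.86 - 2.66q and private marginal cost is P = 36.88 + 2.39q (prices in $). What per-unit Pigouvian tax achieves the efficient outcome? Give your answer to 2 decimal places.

tax = $46.45 per unit

Social marginal cost = private MC + MEC = 47.33 + 3.42q.
Set SMC = demand: 47.33 + 3.42q = 259.86 - 2.66q → q* = 34.9556.
The Pigouvian tax equals MEC at q*: 10.45 + 1.03×34.9556 = 46.4543.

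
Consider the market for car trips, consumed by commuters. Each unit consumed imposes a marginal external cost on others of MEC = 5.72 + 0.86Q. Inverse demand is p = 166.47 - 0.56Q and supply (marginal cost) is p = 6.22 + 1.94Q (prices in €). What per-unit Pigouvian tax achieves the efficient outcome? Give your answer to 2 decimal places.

tax = €45.27 per unit

Social marginal benefit = demand − MEC = 160.75 - 1.42Q.
Set SMB = MC: 160.75 - 1.42Q = 6.22 + 1.94Q → Q* = 45.9911.
The Pigouvian tax equals MEC at Q*: 5.72 + 0.86×45.9911 = 45.2723.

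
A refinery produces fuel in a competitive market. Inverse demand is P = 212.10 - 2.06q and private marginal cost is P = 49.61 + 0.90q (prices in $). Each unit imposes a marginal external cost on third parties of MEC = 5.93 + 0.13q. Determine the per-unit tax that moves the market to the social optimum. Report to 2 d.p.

Social marginal cost = private MC + MEC = 55.54 + 1.03q.
Set SMC = demand: 55.54 + 1.03q = 212.10 - 2.06q → q* = 50.6667.
The Pigouvian tax equals MEC at q*: 5.93 + 0.13×50.6667 = 12.5167.

tax = $12.52 per unit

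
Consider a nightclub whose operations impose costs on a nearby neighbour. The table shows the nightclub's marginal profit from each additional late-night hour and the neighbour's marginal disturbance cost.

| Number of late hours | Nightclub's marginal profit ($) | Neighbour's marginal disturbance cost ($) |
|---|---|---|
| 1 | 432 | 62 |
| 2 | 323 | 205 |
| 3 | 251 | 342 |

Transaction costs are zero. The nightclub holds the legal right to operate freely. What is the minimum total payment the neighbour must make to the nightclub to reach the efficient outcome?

Left alone the nightclub would choose level 3 (marginal profit stays positive).
Efficient level: k* = 2 (marginal profit ≥ marginal disturbance cost through 2).
The neighbour must at least cover the nightclub's forgone profit from cutting 3→2: 251 = 251.

$251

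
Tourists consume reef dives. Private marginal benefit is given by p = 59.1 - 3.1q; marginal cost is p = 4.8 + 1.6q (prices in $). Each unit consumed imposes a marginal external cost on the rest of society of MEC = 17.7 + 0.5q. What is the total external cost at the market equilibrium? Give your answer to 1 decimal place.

$237.9

Market equilibrium (private): 4.8 + 1.6q = 59.1 - 3.1q → q_m = 11.5532.
Total external cost = ∫₀^{q_m} (17.7 + 0.5q) dq = 17.7×11.5532 + ½×0.5×11.5532² = 237.8607.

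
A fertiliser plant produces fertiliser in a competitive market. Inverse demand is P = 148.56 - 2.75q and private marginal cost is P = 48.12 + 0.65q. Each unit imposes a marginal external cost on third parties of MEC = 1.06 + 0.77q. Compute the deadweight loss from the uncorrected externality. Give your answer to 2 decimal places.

DWL = 67.96

Market equilibrium (private): 48.12 + 0.65q = 148.56 - 2.75q → q_m = 29.5412.
Social marginal cost = private MC + MEC = 49.18 + 1.42q.
Set SMC = demand: 49.18 + 1.42q = 148.56 - 2.75q → q* = 23.8321.
Between q* and q_m the wedge SMC − demand runs linearly from 0 to MEC(q_m), so the loss is a triangle.
DWL = ½ × 5.7091 × 23.8067 = 67.9574.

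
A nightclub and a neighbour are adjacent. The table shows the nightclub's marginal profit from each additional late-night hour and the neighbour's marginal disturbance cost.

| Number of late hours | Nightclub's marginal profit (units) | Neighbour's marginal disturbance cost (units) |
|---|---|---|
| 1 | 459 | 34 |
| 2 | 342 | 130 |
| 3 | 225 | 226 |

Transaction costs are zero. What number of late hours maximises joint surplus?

Bargaining reaches the level where marginal profit last exceeds marginal disturbance cost.
That holds through level 2 (342 ≥ 130) but not at 3 (225 < 226).

2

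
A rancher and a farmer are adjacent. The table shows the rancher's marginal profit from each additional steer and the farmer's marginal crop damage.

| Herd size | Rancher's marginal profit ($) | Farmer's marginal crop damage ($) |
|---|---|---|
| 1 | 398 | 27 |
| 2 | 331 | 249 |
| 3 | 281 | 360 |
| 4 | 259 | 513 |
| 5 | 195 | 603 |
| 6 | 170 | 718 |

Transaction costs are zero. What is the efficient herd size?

2

Bargaining reaches the level where marginal profit last exceeds marginal crop damage.
That holds through level 2 (331 ≥ 249) but not at 3 (281 < 360).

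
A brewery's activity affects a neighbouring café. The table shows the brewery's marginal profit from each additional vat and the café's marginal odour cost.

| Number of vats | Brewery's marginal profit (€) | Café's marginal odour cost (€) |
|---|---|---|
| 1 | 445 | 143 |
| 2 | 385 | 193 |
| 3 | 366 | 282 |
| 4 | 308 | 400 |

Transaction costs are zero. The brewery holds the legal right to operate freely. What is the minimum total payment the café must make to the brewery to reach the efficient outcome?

Left alone the brewery would choose level 4 (marginal profit stays positive).
Efficient level: k* = 3 (marginal profit ≥ marginal odour cost through 3).
The café must at least cover the brewery's forgone profit from cutting 4→3: 308 = 308.

€308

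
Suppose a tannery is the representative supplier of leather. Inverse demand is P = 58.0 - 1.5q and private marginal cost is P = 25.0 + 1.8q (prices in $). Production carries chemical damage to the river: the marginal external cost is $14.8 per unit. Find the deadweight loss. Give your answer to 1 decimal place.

DWL = $33.2

Market equilibrium (private): 25.0 + 1.8q = 58.0 - 1.5q → q_m = 10.0000.
Social marginal cost = private MC + MEC = 39.8 + 1.8q.
Set SMC = demand: 39.8 + 1.8q = 58.0 - 1.5q → q* = 5.5152.
The loss is the area between SMC and demand from q* to q_m; with linear curves that's a triangle of height MEC(q_m).
DWL = ½ × 4.4848 × 14.8000 = 33.1875.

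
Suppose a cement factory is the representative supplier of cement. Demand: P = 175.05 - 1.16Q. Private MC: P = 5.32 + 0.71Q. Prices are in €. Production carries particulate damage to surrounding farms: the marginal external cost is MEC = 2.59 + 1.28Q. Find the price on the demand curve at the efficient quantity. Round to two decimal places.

Social marginal cost = private MC + MEC = 7.91 + 1.99Q.
Set SMC = demand: 7.91 + 1.99Q = 175.05 - 1.16Q → Q* = 53.0603.
Consumer price on the demand curve at Q*: 175.05 − 1.16×53.0603 = 113.5001.

P = €113.50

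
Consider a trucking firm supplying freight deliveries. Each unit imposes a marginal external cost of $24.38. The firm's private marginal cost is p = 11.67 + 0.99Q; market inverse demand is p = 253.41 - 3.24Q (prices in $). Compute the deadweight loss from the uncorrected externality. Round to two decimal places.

Market equilibrium (private): 11.67 + 0.99Q = 253.41 - 3.24Q → Q_m = 57.1489.
Social marginal cost = private MC + MEC = 36.05 + 0.99Q.
Set SMC = demand: 36.05 + 0.99Q = 253.41 - 3.24Q → Q* = 51.3853.
The welfare-loss triangle has base |Q_m − Q*| and height MEC(Q_m) (the vertical gap between SMC and demand is zero at Q* and MEC at Q_m).
DWL = ½ × 5.7636 × 24.3800 = 70.2583.

DWL = $70.26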